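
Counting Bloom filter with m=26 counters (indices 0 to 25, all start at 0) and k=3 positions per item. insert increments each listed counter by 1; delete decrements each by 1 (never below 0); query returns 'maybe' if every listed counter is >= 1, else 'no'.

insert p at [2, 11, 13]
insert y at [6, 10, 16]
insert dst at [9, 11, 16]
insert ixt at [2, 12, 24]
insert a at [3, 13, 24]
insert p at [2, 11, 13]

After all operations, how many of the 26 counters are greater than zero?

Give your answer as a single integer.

Answer: 10

Derivation:
Step 1: insert p at [2, 11, 13] -> counters=[0,0,1,0,0,0,0,0,0,0,0,1,0,1,0,0,0,0,0,0,0,0,0,0,0,0]
Step 2: insert y at [6, 10, 16] -> counters=[0,0,1,0,0,0,1,0,0,0,1,1,0,1,0,0,1,0,0,0,0,0,0,0,0,0]
Step 3: insert dst at [9, 11, 16] -> counters=[0,0,1,0,0,0,1,0,0,1,1,2,0,1,0,0,2,0,0,0,0,0,0,0,0,0]
Step 4: insert ixt at [2, 12, 24] -> counters=[0,0,2,0,0,0,1,0,0,1,1,2,1,1,0,0,2,0,0,0,0,0,0,0,1,0]
Step 5: insert a at [3, 13, 24] -> counters=[0,0,2,1,0,0,1,0,0,1,1,2,1,2,0,0,2,0,0,0,0,0,0,0,2,0]
Step 6: insert p at [2, 11, 13] -> counters=[0,0,3,1,0,0,1,0,0,1,1,3,1,3,0,0,2,0,0,0,0,0,0,0,2,0]
Final counters=[0,0,3,1,0,0,1,0,0,1,1,3,1,3,0,0,2,0,0,0,0,0,0,0,2,0] -> 10 nonzero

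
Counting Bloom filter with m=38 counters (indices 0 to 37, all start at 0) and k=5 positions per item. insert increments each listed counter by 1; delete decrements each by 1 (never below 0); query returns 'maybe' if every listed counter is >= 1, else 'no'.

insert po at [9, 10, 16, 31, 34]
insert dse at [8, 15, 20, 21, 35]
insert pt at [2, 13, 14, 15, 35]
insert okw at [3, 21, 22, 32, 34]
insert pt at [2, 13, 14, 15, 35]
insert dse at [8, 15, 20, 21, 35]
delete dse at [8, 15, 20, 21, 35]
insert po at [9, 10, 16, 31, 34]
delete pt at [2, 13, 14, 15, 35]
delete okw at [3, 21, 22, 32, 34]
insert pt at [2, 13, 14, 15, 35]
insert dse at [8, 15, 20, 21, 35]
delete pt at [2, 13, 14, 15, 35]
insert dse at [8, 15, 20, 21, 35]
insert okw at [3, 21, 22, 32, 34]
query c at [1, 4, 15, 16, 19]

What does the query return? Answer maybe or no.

Step 1: insert po at [9, 10, 16, 31, 34] -> counters=[0,0,0,0,0,0,0,0,0,1,1,0,0,0,0,0,1,0,0,0,0,0,0,0,0,0,0,0,0,0,0,1,0,0,1,0,0,0]
Step 2: insert dse at [8, 15, 20, 21, 35] -> counters=[0,0,0,0,0,0,0,0,1,1,1,0,0,0,0,1,1,0,0,0,1,1,0,0,0,0,0,0,0,0,0,1,0,0,1,1,0,0]
Step 3: insert pt at [2, 13, 14, 15, 35] -> counters=[0,0,1,0,0,0,0,0,1,1,1,0,0,1,1,2,1,0,0,0,1,1,0,0,0,0,0,0,0,0,0,1,0,0,1,2,0,0]
Step 4: insert okw at [3, 21, 22, 32, 34] -> counters=[0,0,1,1,0,0,0,0,1,1,1,0,0,1,1,2,1,0,0,0,1,2,1,0,0,0,0,0,0,0,0,1,1,0,2,2,0,0]
Step 5: insert pt at [2, 13, 14, 15, 35] -> counters=[0,0,2,1,0,0,0,0,1,1,1,0,0,2,2,3,1,0,0,0,1,2,1,0,0,0,0,0,0,0,0,1,1,0,2,3,0,0]
Step 6: insert dse at [8, 15, 20, 21, 35] -> counters=[0,0,2,1,0,0,0,0,2,1,1,0,0,2,2,4,1,0,0,0,2,3,1,0,0,0,0,0,0,0,0,1,1,0,2,4,0,0]
Step 7: delete dse at [8, 15, 20, 21, 35] -> counters=[0,0,2,1,0,0,0,0,1,1,1,0,0,2,2,3,1,0,0,0,1,2,1,0,0,0,0,0,0,0,0,1,1,0,2,3,0,0]
Step 8: insert po at [9, 10, 16, 31, 34] -> counters=[0,0,2,1,0,0,0,0,1,2,2,0,0,2,2,3,2,0,0,0,1,2,1,0,0,0,0,0,0,0,0,2,1,0,3,3,0,0]
Step 9: delete pt at [2, 13, 14, 15, 35] -> counters=[0,0,1,1,0,0,0,0,1,2,2,0,0,1,1,2,2,0,0,0,1,2,1,0,0,0,0,0,0,0,0,2,1,0,3,2,0,0]
Step 10: delete okw at [3, 21, 22, 32, 34] -> counters=[0,0,1,0,0,0,0,0,1,2,2,0,0,1,1,2,2,0,0,0,1,1,0,0,0,0,0,0,0,0,0,2,0,0,2,2,0,0]
Step 11: insert pt at [2, 13, 14, 15, 35] -> counters=[0,0,2,0,0,0,0,0,1,2,2,0,0,2,2,3,2,0,0,0,1,1,0,0,0,0,0,0,0,0,0,2,0,0,2,3,0,0]
Step 12: insert dse at [8, 15, 20, 21, 35] -> counters=[0,0,2,0,0,0,0,0,2,2,2,0,0,2,2,4,2,0,0,0,2,2,0,0,0,0,0,0,0,0,0,2,0,0,2,4,0,0]
Step 13: delete pt at [2, 13, 14, 15, 35] -> counters=[0,0,1,0,0,0,0,0,2,2,2,0,0,1,1,3,2,0,0,0,2,2,0,0,0,0,0,0,0,0,0,2,0,0,2,3,0,0]
Step 14: insert dse at [8, 15, 20, 21, 35] -> counters=[0,0,1,0,0,0,0,0,3,2,2,0,0,1,1,4,2,0,0,0,3,3,0,0,0,0,0,0,0,0,0,2,0,0,2,4,0,0]
Step 15: insert okw at [3, 21, 22, 32, 34] -> counters=[0,0,1,1,0,0,0,0,3,2,2,0,0,1,1,4,2,0,0,0,3,4,1,0,0,0,0,0,0,0,0,2,1,0,3,4,0,0]
Query c: check counters[1]=0 counters[4]=0 counters[15]=4 counters[16]=2 counters[19]=0 -> no

Answer: no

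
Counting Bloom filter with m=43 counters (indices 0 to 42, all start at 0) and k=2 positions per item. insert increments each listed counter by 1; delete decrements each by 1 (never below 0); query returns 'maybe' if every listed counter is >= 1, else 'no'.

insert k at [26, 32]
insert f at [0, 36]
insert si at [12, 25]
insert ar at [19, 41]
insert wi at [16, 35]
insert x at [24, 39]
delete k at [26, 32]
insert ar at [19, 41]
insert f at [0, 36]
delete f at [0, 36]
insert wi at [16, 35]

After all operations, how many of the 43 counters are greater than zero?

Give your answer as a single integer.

Step 1: insert k at [26, 32] -> counters=[0,0,0,0,0,0,0,0,0,0,0,0,0,0,0,0,0,0,0,0,0,0,0,0,0,0,1,0,0,0,0,0,1,0,0,0,0,0,0,0,0,0,0]
Step 2: insert f at [0, 36] -> counters=[1,0,0,0,0,0,0,0,0,0,0,0,0,0,0,0,0,0,0,0,0,0,0,0,0,0,1,0,0,0,0,0,1,0,0,0,1,0,0,0,0,0,0]
Step 3: insert si at [12, 25] -> counters=[1,0,0,0,0,0,0,0,0,0,0,0,1,0,0,0,0,0,0,0,0,0,0,0,0,1,1,0,0,0,0,0,1,0,0,0,1,0,0,0,0,0,0]
Step 4: insert ar at [19, 41] -> counters=[1,0,0,0,0,0,0,0,0,0,0,0,1,0,0,0,0,0,0,1,0,0,0,0,0,1,1,0,0,0,0,0,1,0,0,0,1,0,0,0,0,1,0]
Step 5: insert wi at [16, 35] -> counters=[1,0,0,0,0,0,0,0,0,0,0,0,1,0,0,0,1,0,0,1,0,0,0,0,0,1,1,0,0,0,0,0,1,0,0,1,1,0,0,0,0,1,0]
Step 6: insert x at [24, 39] -> counters=[1,0,0,0,0,0,0,0,0,0,0,0,1,0,0,0,1,0,0,1,0,0,0,0,1,1,1,0,0,0,0,0,1,0,0,1,1,0,0,1,0,1,0]
Step 7: delete k at [26, 32] -> counters=[1,0,0,0,0,0,0,0,0,0,0,0,1,0,0,0,1,0,0,1,0,0,0,0,1,1,0,0,0,0,0,0,0,0,0,1,1,0,0,1,0,1,0]
Step 8: insert ar at [19, 41] -> counters=[1,0,0,0,0,0,0,0,0,0,0,0,1,0,0,0,1,0,0,2,0,0,0,0,1,1,0,0,0,0,0,0,0,0,0,1,1,0,0,1,0,2,0]
Step 9: insert f at [0, 36] -> counters=[2,0,0,0,0,0,0,0,0,0,0,0,1,0,0,0,1,0,0,2,0,0,0,0,1,1,0,0,0,0,0,0,0,0,0,1,2,0,0,1,0,2,0]
Step 10: delete f at [0, 36] -> counters=[1,0,0,0,0,0,0,0,0,0,0,0,1,0,0,0,1,0,0,2,0,0,0,0,1,1,0,0,0,0,0,0,0,0,0,1,1,0,0,1,0,2,0]
Step 11: insert wi at [16, 35] -> counters=[1,0,0,0,0,0,0,0,0,0,0,0,1,0,0,0,2,0,0,2,0,0,0,0,1,1,0,0,0,0,0,0,0,0,0,2,1,0,0,1,0,2,0]
Final counters=[1,0,0,0,0,0,0,0,0,0,0,0,1,0,0,0,2,0,0,2,0,0,0,0,1,1,0,0,0,0,0,0,0,0,0,2,1,0,0,1,0,2,0] -> 10 nonzero

Answer: 10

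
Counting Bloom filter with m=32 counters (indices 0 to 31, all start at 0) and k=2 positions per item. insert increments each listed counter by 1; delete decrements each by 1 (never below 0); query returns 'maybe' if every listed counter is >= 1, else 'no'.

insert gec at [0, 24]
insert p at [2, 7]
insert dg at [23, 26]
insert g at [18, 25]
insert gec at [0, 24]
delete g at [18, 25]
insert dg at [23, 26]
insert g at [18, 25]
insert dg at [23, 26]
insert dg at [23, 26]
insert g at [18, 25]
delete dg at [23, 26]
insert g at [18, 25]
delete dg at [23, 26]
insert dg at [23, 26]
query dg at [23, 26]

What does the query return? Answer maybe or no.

Answer: maybe

Derivation:
Step 1: insert gec at [0, 24] -> counters=[1,0,0,0,0,0,0,0,0,0,0,0,0,0,0,0,0,0,0,0,0,0,0,0,1,0,0,0,0,0,0,0]
Step 2: insert p at [2, 7] -> counters=[1,0,1,0,0,0,0,1,0,0,0,0,0,0,0,0,0,0,0,0,0,0,0,0,1,0,0,0,0,0,0,0]
Step 3: insert dg at [23, 26] -> counters=[1,0,1,0,0,0,0,1,0,0,0,0,0,0,0,0,0,0,0,0,0,0,0,1,1,0,1,0,0,0,0,0]
Step 4: insert g at [18, 25] -> counters=[1,0,1,0,0,0,0,1,0,0,0,0,0,0,0,0,0,0,1,0,0,0,0,1,1,1,1,0,0,0,0,0]
Step 5: insert gec at [0, 24] -> counters=[2,0,1,0,0,0,0,1,0,0,0,0,0,0,0,0,0,0,1,0,0,0,0,1,2,1,1,0,0,0,0,0]
Step 6: delete g at [18, 25] -> counters=[2,0,1,0,0,0,0,1,0,0,0,0,0,0,0,0,0,0,0,0,0,0,0,1,2,0,1,0,0,0,0,0]
Step 7: insert dg at [23, 26] -> counters=[2,0,1,0,0,0,0,1,0,0,0,0,0,0,0,0,0,0,0,0,0,0,0,2,2,0,2,0,0,0,0,0]
Step 8: insert g at [18, 25] -> counters=[2,0,1,0,0,0,0,1,0,0,0,0,0,0,0,0,0,0,1,0,0,0,0,2,2,1,2,0,0,0,0,0]
Step 9: insert dg at [23, 26] -> counters=[2,0,1,0,0,0,0,1,0,0,0,0,0,0,0,0,0,0,1,0,0,0,0,3,2,1,3,0,0,0,0,0]
Step 10: insert dg at [23, 26] -> counters=[2,0,1,0,0,0,0,1,0,0,0,0,0,0,0,0,0,0,1,0,0,0,0,4,2,1,4,0,0,0,0,0]
Step 11: insert g at [18, 25] -> counters=[2,0,1,0,0,0,0,1,0,0,0,0,0,0,0,0,0,0,2,0,0,0,0,4,2,2,4,0,0,0,0,0]
Step 12: delete dg at [23, 26] -> counters=[2,0,1,0,0,0,0,1,0,0,0,0,0,0,0,0,0,0,2,0,0,0,0,3,2,2,3,0,0,0,0,0]
Step 13: insert g at [18, 25] -> counters=[2,0,1,0,0,0,0,1,0,0,0,0,0,0,0,0,0,0,3,0,0,0,0,3,2,3,3,0,0,0,0,0]
Step 14: delete dg at [23, 26] -> counters=[2,0,1,0,0,0,0,1,0,0,0,0,0,0,0,0,0,0,3,0,0,0,0,2,2,3,2,0,0,0,0,0]
Step 15: insert dg at [23, 26] -> counters=[2,0,1,0,0,0,0,1,0,0,0,0,0,0,0,0,0,0,3,0,0,0,0,3,2,3,3,0,0,0,0,0]
Query dg: check counters[23]=3 counters[26]=3 -> maybe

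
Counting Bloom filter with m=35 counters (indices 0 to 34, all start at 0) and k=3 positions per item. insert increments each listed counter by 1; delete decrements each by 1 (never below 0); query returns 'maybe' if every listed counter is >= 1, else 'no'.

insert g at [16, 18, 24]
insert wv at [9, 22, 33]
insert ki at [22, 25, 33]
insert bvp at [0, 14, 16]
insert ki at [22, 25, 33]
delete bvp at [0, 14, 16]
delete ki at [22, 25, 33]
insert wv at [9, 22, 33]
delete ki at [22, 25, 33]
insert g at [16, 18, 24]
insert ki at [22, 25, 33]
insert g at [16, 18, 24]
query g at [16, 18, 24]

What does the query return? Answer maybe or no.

Step 1: insert g at [16, 18, 24] -> counters=[0,0,0,0,0,0,0,0,0,0,0,0,0,0,0,0,1,0,1,0,0,0,0,0,1,0,0,0,0,0,0,0,0,0,0]
Step 2: insert wv at [9, 22, 33] -> counters=[0,0,0,0,0,0,0,0,0,1,0,0,0,0,0,0,1,0,1,0,0,0,1,0,1,0,0,0,0,0,0,0,0,1,0]
Step 3: insert ki at [22, 25, 33] -> counters=[0,0,0,0,0,0,0,0,0,1,0,0,0,0,0,0,1,0,1,0,0,0,2,0,1,1,0,0,0,0,0,0,0,2,0]
Step 4: insert bvp at [0, 14, 16] -> counters=[1,0,0,0,0,0,0,0,0,1,0,0,0,0,1,0,2,0,1,0,0,0,2,0,1,1,0,0,0,0,0,0,0,2,0]
Step 5: insert ki at [22, 25, 33] -> counters=[1,0,0,0,0,0,0,0,0,1,0,0,0,0,1,0,2,0,1,0,0,0,3,0,1,2,0,0,0,0,0,0,0,3,0]
Step 6: delete bvp at [0, 14, 16] -> counters=[0,0,0,0,0,0,0,0,0,1,0,0,0,0,0,0,1,0,1,0,0,0,3,0,1,2,0,0,0,0,0,0,0,3,0]
Step 7: delete ki at [22, 25, 33] -> counters=[0,0,0,0,0,0,0,0,0,1,0,0,0,0,0,0,1,0,1,0,0,0,2,0,1,1,0,0,0,0,0,0,0,2,0]
Step 8: insert wv at [9, 22, 33] -> counters=[0,0,0,0,0,0,0,0,0,2,0,0,0,0,0,0,1,0,1,0,0,0,3,0,1,1,0,0,0,0,0,0,0,3,0]
Step 9: delete ki at [22, 25, 33] -> counters=[0,0,0,0,0,0,0,0,0,2,0,0,0,0,0,0,1,0,1,0,0,0,2,0,1,0,0,0,0,0,0,0,0,2,0]
Step 10: insert g at [16, 18, 24] -> counters=[0,0,0,0,0,0,0,0,0,2,0,0,0,0,0,0,2,0,2,0,0,0,2,0,2,0,0,0,0,0,0,0,0,2,0]
Step 11: insert ki at [22, 25, 33] -> counters=[0,0,0,0,0,0,0,0,0,2,0,0,0,0,0,0,2,0,2,0,0,0,3,0,2,1,0,0,0,0,0,0,0,3,0]
Step 12: insert g at [16, 18, 24] -> counters=[0,0,0,0,0,0,0,0,0,2,0,0,0,0,0,0,3,0,3,0,0,0,3,0,3,1,0,0,0,0,0,0,0,3,0]
Query g: check counters[16]=3 counters[18]=3 counters[24]=3 -> maybe

Answer: maybe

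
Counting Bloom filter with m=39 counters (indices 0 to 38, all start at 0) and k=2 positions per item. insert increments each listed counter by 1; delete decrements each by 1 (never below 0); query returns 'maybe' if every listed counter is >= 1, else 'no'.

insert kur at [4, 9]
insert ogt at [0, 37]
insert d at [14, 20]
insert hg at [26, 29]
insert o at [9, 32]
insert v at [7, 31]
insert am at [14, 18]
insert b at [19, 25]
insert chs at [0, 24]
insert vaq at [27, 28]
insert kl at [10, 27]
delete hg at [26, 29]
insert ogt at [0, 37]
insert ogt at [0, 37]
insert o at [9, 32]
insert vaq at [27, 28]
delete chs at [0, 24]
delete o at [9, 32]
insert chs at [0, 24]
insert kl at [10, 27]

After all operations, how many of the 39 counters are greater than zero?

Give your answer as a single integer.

Answer: 16

Derivation:
Step 1: insert kur at [4, 9] -> counters=[0,0,0,0,1,0,0,0,0,1,0,0,0,0,0,0,0,0,0,0,0,0,0,0,0,0,0,0,0,0,0,0,0,0,0,0,0,0,0]
Step 2: insert ogt at [0, 37] -> counters=[1,0,0,0,1,0,0,0,0,1,0,0,0,0,0,0,0,0,0,0,0,0,0,0,0,0,0,0,0,0,0,0,0,0,0,0,0,1,0]
Step 3: insert d at [14, 20] -> counters=[1,0,0,0,1,0,0,0,0,1,0,0,0,0,1,0,0,0,0,0,1,0,0,0,0,0,0,0,0,0,0,0,0,0,0,0,0,1,0]
Step 4: insert hg at [26, 29] -> counters=[1,0,0,0,1,0,0,0,0,1,0,0,0,0,1,0,0,0,0,0,1,0,0,0,0,0,1,0,0,1,0,0,0,0,0,0,0,1,0]
Step 5: insert o at [9, 32] -> counters=[1,0,0,0,1,0,0,0,0,2,0,0,0,0,1,0,0,0,0,0,1,0,0,0,0,0,1,0,0,1,0,0,1,0,0,0,0,1,0]
Step 6: insert v at [7, 31] -> counters=[1,0,0,0,1,0,0,1,0,2,0,0,0,0,1,0,0,0,0,0,1,0,0,0,0,0,1,0,0,1,0,1,1,0,0,0,0,1,0]
Step 7: insert am at [14, 18] -> counters=[1,0,0,0,1,0,0,1,0,2,0,0,0,0,2,0,0,0,1,0,1,0,0,0,0,0,1,0,0,1,0,1,1,0,0,0,0,1,0]
Step 8: insert b at [19, 25] -> counters=[1,0,0,0,1,0,0,1,0,2,0,0,0,0,2,0,0,0,1,1,1,0,0,0,0,1,1,0,0,1,0,1,1,0,0,0,0,1,0]
Step 9: insert chs at [0, 24] -> counters=[2,0,0,0,1,0,0,1,0,2,0,0,0,0,2,0,0,0,1,1,1,0,0,0,1,1,1,0,0,1,0,1,1,0,0,0,0,1,0]
Step 10: insert vaq at [27, 28] -> counters=[2,0,0,0,1,0,0,1,0,2,0,0,0,0,2,0,0,0,1,1,1,0,0,0,1,1,1,1,1,1,0,1,1,0,0,0,0,1,0]
Step 11: insert kl at [10, 27] -> counters=[2,0,0,0,1,0,0,1,0,2,1,0,0,0,2,0,0,0,1,1,1,0,0,0,1,1,1,2,1,1,0,1,1,0,0,0,0,1,0]
Step 12: delete hg at [26, 29] -> counters=[2,0,0,0,1,0,0,1,0,2,1,0,0,0,2,0,0,0,1,1,1,0,0,0,1,1,0,2,1,0,0,1,1,0,0,0,0,1,0]
Step 13: insert ogt at [0, 37] -> counters=[3,0,0,0,1,0,0,1,0,2,1,0,0,0,2,0,0,0,1,1,1,0,0,0,1,1,0,2,1,0,0,1,1,0,0,0,0,2,0]
Step 14: insert ogt at [0, 37] -> counters=[4,0,0,0,1,0,0,1,0,2,1,0,0,0,2,0,0,0,1,1,1,0,0,0,1,1,0,2,1,0,0,1,1,0,0,0,0,3,0]
Step 15: insert o at [9, 32] -> counters=[4,0,0,0,1,0,0,1,0,3,1,0,0,0,2,0,0,0,1,1,1,0,0,0,1,1,0,2,1,0,0,1,2,0,0,0,0,3,0]
Step 16: insert vaq at [27, 28] -> counters=[4,0,0,0,1,0,0,1,0,3,1,0,0,0,2,0,0,0,1,1,1,0,0,0,1,1,0,3,2,0,0,1,2,0,0,0,0,3,0]
Step 17: delete chs at [0, 24] -> counters=[3,0,0,0,1,0,0,1,0,3,1,0,0,0,2,0,0,0,1,1,1,0,0,0,0,1,0,3,2,0,0,1,2,0,0,0,0,3,0]
Step 18: delete o at [9, 32] -> counters=[3,0,0,0,1,0,0,1,0,2,1,0,0,0,2,0,0,0,1,1,1,0,0,0,0,1,0,3,2,0,0,1,1,0,0,0,0,3,0]
Step 19: insert chs at [0, 24] -> counters=[4,0,0,0,1,0,0,1,0,2,1,0,0,0,2,0,0,0,1,1,1,0,0,0,1,1,0,3,2,0,0,1,1,0,0,0,0,3,0]
Step 20: insert kl at [10, 27] -> counters=[4,0,0,0,1,0,0,1,0,2,2,0,0,0,2,0,0,0,1,1,1,0,0,0,1,1,0,4,2,0,0,1,1,0,0,0,0,3,0]
Final counters=[4,0,0,0,1,0,0,1,0,2,2,0,0,0,2,0,0,0,1,1,1,0,0,0,1,1,0,4,2,0,0,1,1,0,0,0,0,3,0] -> 16 nonzero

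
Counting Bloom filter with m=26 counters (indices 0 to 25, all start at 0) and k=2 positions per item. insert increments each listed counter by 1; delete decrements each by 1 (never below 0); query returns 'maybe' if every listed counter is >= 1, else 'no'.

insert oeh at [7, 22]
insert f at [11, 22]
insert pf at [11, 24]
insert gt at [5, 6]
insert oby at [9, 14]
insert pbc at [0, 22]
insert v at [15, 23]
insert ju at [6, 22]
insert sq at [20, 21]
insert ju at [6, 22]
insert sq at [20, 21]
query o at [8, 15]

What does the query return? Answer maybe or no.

Step 1: insert oeh at [7, 22] -> counters=[0,0,0,0,0,0,0,1,0,0,0,0,0,0,0,0,0,0,0,0,0,0,1,0,0,0]
Step 2: insert f at [11, 22] -> counters=[0,0,0,0,0,0,0,1,0,0,0,1,0,0,0,0,0,0,0,0,0,0,2,0,0,0]
Step 3: insert pf at [11, 24] -> counters=[0,0,0,0,0,0,0,1,0,0,0,2,0,0,0,0,0,0,0,0,0,0,2,0,1,0]
Step 4: insert gt at [5, 6] -> counters=[0,0,0,0,0,1,1,1,0,0,0,2,0,0,0,0,0,0,0,0,0,0,2,0,1,0]
Step 5: insert oby at [9, 14] -> counters=[0,0,0,0,0,1,1,1,0,1,0,2,0,0,1,0,0,0,0,0,0,0,2,0,1,0]
Step 6: insert pbc at [0, 22] -> counters=[1,0,0,0,0,1,1,1,0,1,0,2,0,0,1,0,0,0,0,0,0,0,3,0,1,0]
Step 7: insert v at [15, 23] -> counters=[1,0,0,0,0,1,1,1,0,1,0,2,0,0,1,1,0,0,0,0,0,0,3,1,1,0]
Step 8: insert ju at [6, 22] -> counters=[1,0,0,0,0,1,2,1,0,1,0,2,0,0,1,1,0,0,0,0,0,0,4,1,1,0]
Step 9: insert sq at [20, 21] -> counters=[1,0,0,0,0,1,2,1,0,1,0,2,0,0,1,1,0,0,0,0,1,1,4,1,1,0]
Step 10: insert ju at [6, 22] -> counters=[1,0,0,0,0,1,3,1,0,1,0,2,0,0,1,1,0,0,0,0,1,1,5,1,1,0]
Step 11: insert sq at [20, 21] -> counters=[1,0,0,0,0,1,3,1,0,1,0,2,0,0,1,1,0,0,0,0,2,2,5,1,1,0]
Query o: check counters[8]=0 counters[15]=1 -> no

Answer: no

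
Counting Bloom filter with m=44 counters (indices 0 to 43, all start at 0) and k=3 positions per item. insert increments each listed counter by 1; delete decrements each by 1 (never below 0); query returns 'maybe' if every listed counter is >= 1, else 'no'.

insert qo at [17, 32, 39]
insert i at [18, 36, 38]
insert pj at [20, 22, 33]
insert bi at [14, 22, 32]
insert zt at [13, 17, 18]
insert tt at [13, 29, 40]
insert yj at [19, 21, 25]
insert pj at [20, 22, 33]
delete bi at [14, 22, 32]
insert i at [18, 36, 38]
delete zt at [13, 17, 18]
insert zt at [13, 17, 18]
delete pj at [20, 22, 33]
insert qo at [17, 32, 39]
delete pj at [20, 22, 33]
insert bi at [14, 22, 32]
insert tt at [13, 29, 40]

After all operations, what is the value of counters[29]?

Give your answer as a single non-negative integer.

Answer: 2

Derivation:
Step 1: insert qo at [17, 32, 39] -> counters=[0,0,0,0,0,0,0,0,0,0,0,0,0,0,0,0,0,1,0,0,0,0,0,0,0,0,0,0,0,0,0,0,1,0,0,0,0,0,0,1,0,0,0,0]
Step 2: insert i at [18, 36, 38] -> counters=[0,0,0,0,0,0,0,0,0,0,0,0,0,0,0,0,0,1,1,0,0,0,0,0,0,0,0,0,0,0,0,0,1,0,0,0,1,0,1,1,0,0,0,0]
Step 3: insert pj at [20, 22, 33] -> counters=[0,0,0,0,0,0,0,0,0,0,0,0,0,0,0,0,0,1,1,0,1,0,1,0,0,0,0,0,0,0,0,0,1,1,0,0,1,0,1,1,0,0,0,0]
Step 4: insert bi at [14, 22, 32] -> counters=[0,0,0,0,0,0,0,0,0,0,0,0,0,0,1,0,0,1,1,0,1,0,2,0,0,0,0,0,0,0,0,0,2,1,0,0,1,0,1,1,0,0,0,0]
Step 5: insert zt at [13, 17, 18] -> counters=[0,0,0,0,0,0,0,0,0,0,0,0,0,1,1,0,0,2,2,0,1,0,2,0,0,0,0,0,0,0,0,0,2,1,0,0,1,0,1,1,0,0,0,0]
Step 6: insert tt at [13, 29, 40] -> counters=[0,0,0,0,0,0,0,0,0,0,0,0,0,2,1,0,0,2,2,0,1,0,2,0,0,0,0,0,0,1,0,0,2,1,0,0,1,0,1,1,1,0,0,0]
Step 7: insert yj at [19, 21, 25] -> counters=[0,0,0,0,0,0,0,0,0,0,0,0,0,2,1,0,0,2,2,1,1,1,2,0,0,1,0,0,0,1,0,0,2,1,0,0,1,0,1,1,1,0,0,0]
Step 8: insert pj at [20, 22, 33] -> counters=[0,0,0,0,0,0,0,0,0,0,0,0,0,2,1,0,0,2,2,1,2,1,3,0,0,1,0,0,0,1,0,0,2,2,0,0,1,0,1,1,1,0,0,0]
Step 9: delete bi at [14, 22, 32] -> counters=[0,0,0,0,0,0,0,0,0,0,0,0,0,2,0,0,0,2,2,1,2,1,2,0,0,1,0,0,0,1,0,0,1,2,0,0,1,0,1,1,1,0,0,0]
Step 10: insert i at [18, 36, 38] -> counters=[0,0,0,0,0,0,0,0,0,0,0,0,0,2,0,0,0,2,3,1,2,1,2,0,0,1,0,0,0,1,0,0,1,2,0,0,2,0,2,1,1,0,0,0]
Step 11: delete zt at [13, 17, 18] -> counters=[0,0,0,0,0,0,0,0,0,0,0,0,0,1,0,0,0,1,2,1,2,1,2,0,0,1,0,0,0,1,0,0,1,2,0,0,2,0,2,1,1,0,0,0]
Step 12: insert zt at [13, 17, 18] -> counters=[0,0,0,0,0,0,0,0,0,0,0,0,0,2,0,0,0,2,3,1,2,1,2,0,0,1,0,0,0,1,0,0,1,2,0,0,2,0,2,1,1,0,0,0]
Step 13: delete pj at [20, 22, 33] -> counters=[0,0,0,0,0,0,0,0,0,0,0,0,0,2,0,0,0,2,3,1,1,1,1,0,0,1,0,0,0,1,0,0,1,1,0,0,2,0,2,1,1,0,0,0]
Step 14: insert qo at [17, 32, 39] -> counters=[0,0,0,0,0,0,0,0,0,0,0,0,0,2,0,0,0,3,3,1,1,1,1,0,0,1,0,0,0,1,0,0,2,1,0,0,2,0,2,2,1,0,0,0]
Step 15: delete pj at [20, 22, 33] -> counters=[0,0,0,0,0,0,0,0,0,0,0,0,0,2,0,0,0,3,3,1,0,1,0,0,0,1,0,0,0,1,0,0,2,0,0,0,2,0,2,2,1,0,0,0]
Step 16: insert bi at [14, 22, 32] -> counters=[0,0,0,0,0,0,0,0,0,0,0,0,0,2,1,0,0,3,3,1,0,1,1,0,0,1,0,0,0,1,0,0,3,0,0,0,2,0,2,2,1,0,0,0]
Step 17: insert tt at [13, 29, 40] -> counters=[0,0,0,0,0,0,0,0,0,0,0,0,0,3,1,0,0,3,3,1,0,1,1,0,0,1,0,0,0,2,0,0,3,0,0,0,2,0,2,2,2,0,0,0]
Final counters=[0,0,0,0,0,0,0,0,0,0,0,0,0,3,1,0,0,3,3,1,0,1,1,0,0,1,0,0,0,2,0,0,3,0,0,0,2,0,2,2,2,0,0,0] -> counters[29]=2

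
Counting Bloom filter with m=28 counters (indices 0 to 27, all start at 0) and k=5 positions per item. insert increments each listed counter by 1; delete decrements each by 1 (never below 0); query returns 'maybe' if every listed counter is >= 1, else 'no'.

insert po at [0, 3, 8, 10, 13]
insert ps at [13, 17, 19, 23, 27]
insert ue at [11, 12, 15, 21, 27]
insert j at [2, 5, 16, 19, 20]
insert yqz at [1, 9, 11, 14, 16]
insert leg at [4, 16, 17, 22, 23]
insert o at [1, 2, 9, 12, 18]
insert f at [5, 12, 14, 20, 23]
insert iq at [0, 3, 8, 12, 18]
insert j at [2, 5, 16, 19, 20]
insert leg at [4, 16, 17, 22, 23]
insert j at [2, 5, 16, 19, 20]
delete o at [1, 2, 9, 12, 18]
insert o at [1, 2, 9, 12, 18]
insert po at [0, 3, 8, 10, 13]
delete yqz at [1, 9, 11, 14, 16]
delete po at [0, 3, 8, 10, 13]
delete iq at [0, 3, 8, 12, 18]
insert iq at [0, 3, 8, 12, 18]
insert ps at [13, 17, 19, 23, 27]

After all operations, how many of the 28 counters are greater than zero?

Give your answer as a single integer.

Step 1: insert po at [0, 3, 8, 10, 13] -> counters=[1,0,0,1,0,0,0,0,1,0,1,0,0,1,0,0,0,0,0,0,0,0,0,0,0,0,0,0]
Step 2: insert ps at [13, 17, 19, 23, 27] -> counters=[1,0,0,1,0,0,0,0,1,0,1,0,0,2,0,0,0,1,0,1,0,0,0,1,0,0,0,1]
Step 3: insert ue at [11, 12, 15, 21, 27] -> counters=[1,0,0,1,0,0,0,0,1,0,1,1,1,2,0,1,0,1,0,1,0,1,0,1,0,0,0,2]
Step 4: insert j at [2, 5, 16, 19, 20] -> counters=[1,0,1,1,0,1,0,0,1,0,1,1,1,2,0,1,1,1,0,2,1,1,0,1,0,0,0,2]
Step 5: insert yqz at [1, 9, 11, 14, 16] -> counters=[1,1,1,1,0,1,0,0,1,1,1,2,1,2,1,1,2,1,0,2,1,1,0,1,0,0,0,2]
Step 6: insert leg at [4, 16, 17, 22, 23] -> counters=[1,1,1,1,1,1,0,0,1,1,1,2,1,2,1,1,3,2,0,2,1,1,1,2,0,0,0,2]
Step 7: insert o at [1, 2, 9, 12, 18] -> counters=[1,2,2,1,1,1,0,0,1,2,1,2,2,2,1,1,3,2,1,2,1,1,1,2,0,0,0,2]
Step 8: insert f at [5, 12, 14, 20, 23] -> counters=[1,2,2,1,1,2,0,0,1,2,1,2,3,2,2,1,3,2,1,2,2,1,1,3,0,0,0,2]
Step 9: insert iq at [0, 3, 8, 12, 18] -> counters=[2,2,2,2,1,2,0,0,2,2,1,2,4,2,2,1,3,2,2,2,2,1,1,3,0,0,0,2]
Step 10: insert j at [2, 5, 16, 19, 20] -> counters=[2,2,3,2,1,3,0,0,2,2,1,2,4,2,2,1,4,2,2,3,3,1,1,3,0,0,0,2]
Step 11: insert leg at [4, 16, 17, 22, 23] -> counters=[2,2,3,2,2,3,0,0,2,2,1,2,4,2,2,1,5,3,2,3,3,1,2,4,0,0,0,2]
Step 12: insert j at [2, 5, 16, 19, 20] -> counters=[2,2,4,2,2,4,0,0,2,2,1,2,4,2,2,1,6,3,2,4,4,1,2,4,0,0,0,2]
Step 13: delete o at [1, 2, 9, 12, 18] -> counters=[2,1,3,2,2,4,0,0,2,1,1,2,3,2,2,1,6,3,1,4,4,1,2,4,0,0,0,2]
Step 14: insert o at [1, 2, 9, 12, 18] -> counters=[2,2,4,2,2,4,0,0,2,2,1,2,4,2,2,1,6,3,2,4,4,1,2,4,0,0,0,2]
Step 15: insert po at [0, 3, 8, 10, 13] -> counters=[3,2,4,3,2,4,0,0,3,2,2,2,4,3,2,1,6,3,2,4,4,1,2,4,0,0,0,2]
Step 16: delete yqz at [1, 9, 11, 14, 16] -> counters=[3,1,4,3,2,4,0,0,3,1,2,1,4,3,1,1,5,3,2,4,4,1,2,4,0,0,0,2]
Step 17: delete po at [0, 3, 8, 10, 13] -> counters=[2,1,4,2,2,4,0,0,2,1,1,1,4,2,1,1,5,3,2,4,4,1,2,4,0,0,0,2]
Step 18: delete iq at [0, 3, 8, 12, 18] -> counters=[1,1,4,1,2,4,0,0,1,1,1,1,3,2,1,1,5,3,1,4,4,1,2,4,0,0,0,2]
Step 19: insert iq at [0, 3, 8, 12, 18] -> counters=[2,1,4,2,2,4,0,0,2,1,1,1,4,2,1,1,5,3,2,4,4,1,2,4,0,0,0,2]
Step 20: insert ps at [13, 17, 19, 23, 27] -> counters=[2,1,4,2,2,4,0,0,2,1,1,1,4,3,1,1,5,4,2,5,4,1,2,5,0,0,0,3]
Final counters=[2,1,4,2,2,4,0,0,2,1,1,1,4,3,1,1,5,4,2,5,4,1,2,5,0,0,0,3] -> 23 nonzero

Answer: 23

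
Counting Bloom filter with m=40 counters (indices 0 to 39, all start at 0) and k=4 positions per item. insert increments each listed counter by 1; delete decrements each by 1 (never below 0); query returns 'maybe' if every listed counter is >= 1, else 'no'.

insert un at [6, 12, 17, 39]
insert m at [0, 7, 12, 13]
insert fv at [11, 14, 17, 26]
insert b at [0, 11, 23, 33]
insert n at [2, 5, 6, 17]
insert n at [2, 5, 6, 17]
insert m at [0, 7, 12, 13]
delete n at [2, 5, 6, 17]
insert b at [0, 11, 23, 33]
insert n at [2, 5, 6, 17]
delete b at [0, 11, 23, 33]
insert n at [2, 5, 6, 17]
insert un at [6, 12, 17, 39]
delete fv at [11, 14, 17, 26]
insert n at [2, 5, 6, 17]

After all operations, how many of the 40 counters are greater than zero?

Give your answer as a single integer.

Step 1: insert un at [6, 12, 17, 39] -> counters=[0,0,0,0,0,0,1,0,0,0,0,0,1,0,0,0,0,1,0,0,0,0,0,0,0,0,0,0,0,0,0,0,0,0,0,0,0,0,0,1]
Step 2: insert m at [0, 7, 12, 13] -> counters=[1,0,0,0,0,0,1,1,0,0,0,0,2,1,0,0,0,1,0,0,0,0,0,0,0,0,0,0,0,0,0,0,0,0,0,0,0,0,0,1]
Step 3: insert fv at [11, 14, 17, 26] -> counters=[1,0,0,0,0,0,1,1,0,0,0,1,2,1,1,0,0,2,0,0,0,0,0,0,0,0,1,0,0,0,0,0,0,0,0,0,0,0,0,1]
Step 4: insert b at [0, 11, 23, 33] -> counters=[2,0,0,0,0,0,1,1,0,0,0,2,2,1,1,0,0,2,0,0,0,0,0,1,0,0,1,0,0,0,0,0,0,1,0,0,0,0,0,1]
Step 5: insert n at [2, 5, 6, 17] -> counters=[2,0,1,0,0,1,2,1,0,0,0,2,2,1,1,0,0,3,0,0,0,0,0,1,0,0,1,0,0,0,0,0,0,1,0,0,0,0,0,1]
Step 6: insert n at [2, 5, 6, 17] -> counters=[2,0,2,0,0,2,3,1,0,0,0,2,2,1,1,0,0,4,0,0,0,0,0,1,0,0,1,0,0,0,0,0,0,1,0,0,0,0,0,1]
Step 7: insert m at [0, 7, 12, 13] -> counters=[3,0,2,0,0,2,3,2,0,0,0,2,3,2,1,0,0,4,0,0,0,0,0,1,0,0,1,0,0,0,0,0,0,1,0,0,0,0,0,1]
Step 8: delete n at [2, 5, 6, 17] -> counters=[3,0,1,0,0,1,2,2,0,0,0,2,3,2,1,0,0,3,0,0,0,0,0,1,0,0,1,0,0,0,0,0,0,1,0,0,0,0,0,1]
Step 9: insert b at [0, 11, 23, 33] -> counters=[4,0,1,0,0,1,2,2,0,0,0,3,3,2,1,0,0,3,0,0,0,0,0,2,0,0,1,0,0,0,0,0,0,2,0,0,0,0,0,1]
Step 10: insert n at [2, 5, 6, 17] -> counters=[4,0,2,0,0,2,3,2,0,0,0,3,3,2,1,0,0,4,0,0,0,0,0,2,0,0,1,0,0,0,0,0,0,2,0,0,0,0,0,1]
Step 11: delete b at [0, 11, 23, 33] -> counters=[3,0,2,0,0,2,3,2,0,0,0,2,3,2,1,0,0,4,0,0,0,0,0,1,0,0,1,0,0,0,0,0,0,1,0,0,0,0,0,1]
Step 12: insert n at [2, 5, 6, 17] -> counters=[3,0,3,0,0,3,4,2,0,0,0,2,3,2,1,0,0,5,0,0,0,0,0,1,0,0,1,0,0,0,0,0,0,1,0,0,0,0,0,1]
Step 13: insert un at [6, 12, 17, 39] -> counters=[3,0,3,0,0,3,5,2,0,0,0,2,4,2,1,0,0,6,0,0,0,0,0,1,0,0,1,0,0,0,0,0,0,1,0,0,0,0,0,2]
Step 14: delete fv at [11, 14, 17, 26] -> counters=[3,0,3,0,0,3,5,2,0,0,0,1,4,2,0,0,0,5,0,0,0,0,0,1,0,0,0,0,0,0,0,0,0,1,0,0,0,0,0,2]
Step 15: insert n at [2, 5, 6, 17] -> counters=[3,0,4,0,0,4,6,2,0,0,0,1,4,2,0,0,0,6,0,0,0,0,0,1,0,0,0,0,0,0,0,0,0,1,0,0,0,0,0,2]
Final counters=[3,0,4,0,0,4,6,2,0,0,0,1,4,2,0,0,0,6,0,0,0,0,0,1,0,0,0,0,0,0,0,0,0,1,0,0,0,0,0,2] -> 12 nonzero

Answer: 12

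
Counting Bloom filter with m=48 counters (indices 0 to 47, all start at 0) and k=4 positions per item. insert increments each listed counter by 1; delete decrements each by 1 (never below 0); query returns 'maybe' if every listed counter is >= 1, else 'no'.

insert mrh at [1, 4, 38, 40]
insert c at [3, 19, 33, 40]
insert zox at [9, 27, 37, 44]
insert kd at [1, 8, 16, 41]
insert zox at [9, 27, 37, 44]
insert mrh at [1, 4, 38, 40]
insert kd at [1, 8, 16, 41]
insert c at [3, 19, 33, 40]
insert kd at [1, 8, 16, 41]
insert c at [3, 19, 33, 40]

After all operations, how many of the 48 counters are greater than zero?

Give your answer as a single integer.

Answer: 14

Derivation:
Step 1: insert mrh at [1, 4, 38, 40] -> counters=[0,1,0,0,1,0,0,0,0,0,0,0,0,0,0,0,0,0,0,0,0,0,0,0,0,0,0,0,0,0,0,0,0,0,0,0,0,0,1,0,1,0,0,0,0,0,0,0]
Step 2: insert c at [3, 19, 33, 40] -> counters=[0,1,0,1,1,0,0,0,0,0,0,0,0,0,0,0,0,0,0,1,0,0,0,0,0,0,0,0,0,0,0,0,0,1,0,0,0,0,1,0,2,0,0,0,0,0,0,0]
Step 3: insert zox at [9, 27, 37, 44] -> counters=[0,1,0,1,1,0,0,0,0,1,0,0,0,0,0,0,0,0,0,1,0,0,0,0,0,0,0,1,0,0,0,0,0,1,0,0,0,1,1,0,2,0,0,0,1,0,0,0]
Step 4: insert kd at [1, 8, 16, 41] -> counters=[0,2,0,1,1,0,0,0,1,1,0,0,0,0,0,0,1,0,0,1,0,0,0,0,0,0,0,1,0,0,0,0,0,1,0,0,0,1,1,0,2,1,0,0,1,0,0,0]
Step 5: insert zox at [9, 27, 37, 44] -> counters=[0,2,0,1,1,0,0,0,1,2,0,0,0,0,0,0,1,0,0,1,0,0,0,0,0,0,0,2,0,0,0,0,0,1,0,0,0,2,1,0,2,1,0,0,2,0,0,0]
Step 6: insert mrh at [1, 4, 38, 40] -> counters=[0,3,0,1,2,0,0,0,1,2,0,0,0,0,0,0,1,0,0,1,0,0,0,0,0,0,0,2,0,0,0,0,0,1,0,0,0,2,2,0,3,1,0,0,2,0,0,0]
Step 7: insert kd at [1, 8, 16, 41] -> counters=[0,4,0,1,2,0,0,0,2,2,0,0,0,0,0,0,2,0,0,1,0,0,0,0,0,0,0,2,0,0,0,0,0,1,0,0,0,2,2,0,3,2,0,0,2,0,0,0]
Step 8: insert c at [3, 19, 33, 40] -> counters=[0,4,0,2,2,0,0,0,2,2,0,0,0,0,0,0,2,0,0,2,0,0,0,0,0,0,0,2,0,0,0,0,0,2,0,0,0,2,2,0,4,2,0,0,2,0,0,0]
Step 9: insert kd at [1, 8, 16, 41] -> counters=[0,5,0,2,2,0,0,0,3,2,0,0,0,0,0,0,3,0,0,2,0,0,0,0,0,0,0,2,0,0,0,0,0,2,0,0,0,2,2,0,4,3,0,0,2,0,0,0]
Step 10: insert c at [3, 19, 33, 40] -> counters=[0,5,0,3,2,0,0,0,3,2,0,0,0,0,0,0,3,0,0,3,0,0,0,0,0,0,0,2,0,0,0,0,0,3,0,0,0,2,2,0,5,3,0,0,2,0,0,0]
Final counters=[0,5,0,3,2,0,0,0,3,2,0,0,0,0,0,0,3,0,0,3,0,0,0,0,0,0,0,2,0,0,0,0,0,3,0,0,0,2,2,0,5,3,0,0,2,0,0,0] -> 14 nonzero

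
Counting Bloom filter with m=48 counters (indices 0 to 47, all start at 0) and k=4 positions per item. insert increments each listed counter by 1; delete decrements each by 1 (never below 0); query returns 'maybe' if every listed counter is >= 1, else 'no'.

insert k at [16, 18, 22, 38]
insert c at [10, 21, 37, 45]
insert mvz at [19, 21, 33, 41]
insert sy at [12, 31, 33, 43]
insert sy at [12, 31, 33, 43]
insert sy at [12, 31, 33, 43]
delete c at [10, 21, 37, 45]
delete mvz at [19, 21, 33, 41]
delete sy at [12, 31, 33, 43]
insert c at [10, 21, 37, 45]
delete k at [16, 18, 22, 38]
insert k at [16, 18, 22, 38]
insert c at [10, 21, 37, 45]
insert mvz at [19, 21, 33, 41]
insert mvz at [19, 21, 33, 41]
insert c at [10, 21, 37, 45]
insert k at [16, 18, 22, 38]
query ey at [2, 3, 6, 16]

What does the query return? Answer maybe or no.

Step 1: insert k at [16, 18, 22, 38] -> counters=[0,0,0,0,0,0,0,0,0,0,0,0,0,0,0,0,1,0,1,0,0,0,1,0,0,0,0,0,0,0,0,0,0,0,0,0,0,0,1,0,0,0,0,0,0,0,0,0]
Step 2: insert c at [10, 21, 37, 45] -> counters=[0,0,0,0,0,0,0,0,0,0,1,0,0,0,0,0,1,0,1,0,0,1,1,0,0,0,0,0,0,0,0,0,0,0,0,0,0,1,1,0,0,0,0,0,0,1,0,0]
Step 3: insert mvz at [19, 21, 33, 41] -> counters=[0,0,0,0,0,0,0,0,0,0,1,0,0,0,0,0,1,0,1,1,0,2,1,0,0,0,0,0,0,0,0,0,0,1,0,0,0,1,1,0,0,1,0,0,0,1,0,0]
Step 4: insert sy at [12, 31, 33, 43] -> counters=[0,0,0,0,0,0,0,0,0,0,1,0,1,0,0,0,1,0,1,1,0,2,1,0,0,0,0,0,0,0,0,1,0,2,0,0,0,1,1,0,0,1,0,1,0,1,0,0]
Step 5: insert sy at [12, 31, 33, 43] -> counters=[0,0,0,0,0,0,0,0,0,0,1,0,2,0,0,0,1,0,1,1,0,2,1,0,0,0,0,0,0,0,0,2,0,3,0,0,0,1,1,0,0,1,0,2,0,1,0,0]
Step 6: insert sy at [12, 31, 33, 43] -> counters=[0,0,0,0,0,0,0,0,0,0,1,0,3,0,0,0,1,0,1,1,0,2,1,0,0,0,0,0,0,0,0,3,0,4,0,0,0,1,1,0,0,1,0,3,0,1,0,0]
Step 7: delete c at [10, 21, 37, 45] -> counters=[0,0,0,0,0,0,0,0,0,0,0,0,3,0,0,0,1,0,1,1,0,1,1,0,0,0,0,0,0,0,0,3,0,4,0,0,0,0,1,0,0,1,0,3,0,0,0,0]
Step 8: delete mvz at [19, 21, 33, 41] -> counters=[0,0,0,0,0,0,0,0,0,0,0,0,3,0,0,0,1,0,1,0,0,0,1,0,0,0,0,0,0,0,0,3,0,3,0,0,0,0,1,0,0,0,0,3,0,0,0,0]
Step 9: delete sy at [12, 31, 33, 43] -> counters=[0,0,0,0,0,0,0,0,0,0,0,0,2,0,0,0,1,0,1,0,0,0,1,0,0,0,0,0,0,0,0,2,0,2,0,0,0,0,1,0,0,0,0,2,0,0,0,0]
Step 10: insert c at [10, 21, 37, 45] -> counters=[0,0,0,0,0,0,0,0,0,0,1,0,2,0,0,0,1,0,1,0,0,1,1,0,0,0,0,0,0,0,0,2,0,2,0,0,0,1,1,0,0,0,0,2,0,1,0,0]
Step 11: delete k at [16, 18, 22, 38] -> counters=[0,0,0,0,0,0,0,0,0,0,1,0,2,0,0,0,0,0,0,0,0,1,0,0,0,0,0,0,0,0,0,2,0,2,0,0,0,1,0,0,0,0,0,2,0,1,0,0]
Step 12: insert k at [16, 18, 22, 38] -> counters=[0,0,0,0,0,0,0,0,0,0,1,0,2,0,0,0,1,0,1,0,0,1,1,0,0,0,0,0,0,0,0,2,0,2,0,0,0,1,1,0,0,0,0,2,0,1,0,0]
Step 13: insert c at [10, 21, 37, 45] -> counters=[0,0,0,0,0,0,0,0,0,0,2,0,2,0,0,0,1,0,1,0,0,2,1,0,0,0,0,0,0,0,0,2,0,2,0,0,0,2,1,0,0,0,0,2,0,2,0,0]
Step 14: insert mvz at [19, 21, 33, 41] -> counters=[0,0,0,0,0,0,0,0,0,0,2,0,2,0,0,0,1,0,1,1,0,3,1,0,0,0,0,0,0,0,0,2,0,3,0,0,0,2,1,0,0,1,0,2,0,2,0,0]
Step 15: insert mvz at [19, 21, 33, 41] -> counters=[0,0,0,0,0,0,0,0,0,0,2,0,2,0,0,0,1,0,1,2,0,4,1,0,0,0,0,0,0,0,0,2,0,4,0,0,0,2,1,0,0,2,0,2,0,2,0,0]
Step 16: insert c at [10, 21, 37, 45] -> counters=[0,0,0,0,0,0,0,0,0,0,3,0,2,0,0,0,1,0,1,2,0,5,1,0,0,0,0,0,0,0,0,2,0,4,0,0,0,3,1,0,0,2,0,2,0,3,0,0]
Step 17: insert k at [16, 18, 22, 38] -> counters=[0,0,0,0,0,0,0,0,0,0,3,0,2,0,0,0,2,0,2,2,0,5,2,0,0,0,0,0,0,0,0,2,0,4,0,0,0,3,2,0,0,2,0,2,0,3,0,0]
Query ey: check counters[2]=0 counters[3]=0 counters[6]=0 counters[16]=2 -> no

Answer: no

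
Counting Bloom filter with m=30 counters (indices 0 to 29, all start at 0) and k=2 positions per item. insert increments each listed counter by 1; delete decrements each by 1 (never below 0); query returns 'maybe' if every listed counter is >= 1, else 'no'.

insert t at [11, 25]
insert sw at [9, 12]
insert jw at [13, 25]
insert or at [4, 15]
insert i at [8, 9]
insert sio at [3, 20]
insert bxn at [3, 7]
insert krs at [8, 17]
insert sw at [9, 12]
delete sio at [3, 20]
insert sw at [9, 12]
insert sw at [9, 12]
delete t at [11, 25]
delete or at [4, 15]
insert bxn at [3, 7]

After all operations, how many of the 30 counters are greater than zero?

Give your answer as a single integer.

Step 1: insert t at [11, 25] -> counters=[0,0,0,0,0,0,0,0,0,0,0,1,0,0,0,0,0,0,0,0,0,0,0,0,0,1,0,0,0,0]
Step 2: insert sw at [9, 12] -> counters=[0,0,0,0,0,0,0,0,0,1,0,1,1,0,0,0,0,0,0,0,0,0,0,0,0,1,0,0,0,0]
Step 3: insert jw at [13, 25] -> counters=[0,0,0,0,0,0,0,0,0,1,0,1,1,1,0,0,0,0,0,0,0,0,0,0,0,2,0,0,0,0]
Step 4: insert or at [4, 15] -> counters=[0,0,0,0,1,0,0,0,0,1,0,1,1,1,0,1,0,0,0,0,0,0,0,0,0,2,0,0,0,0]
Step 5: insert i at [8, 9] -> counters=[0,0,0,0,1,0,0,0,1,2,0,1,1,1,0,1,0,0,0,0,0,0,0,0,0,2,0,0,0,0]
Step 6: insert sio at [3, 20] -> counters=[0,0,0,1,1,0,0,0,1,2,0,1,1,1,0,1,0,0,0,0,1,0,0,0,0,2,0,0,0,0]
Step 7: insert bxn at [3, 7] -> counters=[0,0,0,2,1,0,0,1,1,2,0,1,1,1,0,1,0,0,0,0,1,0,0,0,0,2,0,0,0,0]
Step 8: insert krs at [8, 17] -> counters=[0,0,0,2,1,0,0,1,2,2,0,1,1,1,0,1,0,1,0,0,1,0,0,0,0,2,0,0,0,0]
Step 9: insert sw at [9, 12] -> counters=[0,0,0,2,1,0,0,1,2,3,0,1,2,1,0,1,0,1,0,0,1,0,0,0,0,2,0,0,0,0]
Step 10: delete sio at [3, 20] -> counters=[0,0,0,1,1,0,0,1,2,3,0,1,2,1,0,1,0,1,0,0,0,0,0,0,0,2,0,0,0,0]
Step 11: insert sw at [9, 12] -> counters=[0,0,0,1,1,0,0,1,2,4,0,1,3,1,0,1,0,1,0,0,0,0,0,0,0,2,0,0,0,0]
Step 12: insert sw at [9, 12] -> counters=[0,0,0,1,1,0,0,1,2,5,0,1,4,1,0,1,0,1,0,0,0,0,0,0,0,2,0,0,0,0]
Step 13: delete t at [11, 25] -> counters=[0,0,0,1,1,0,0,1,2,5,0,0,4,1,0,1,0,1,0,0,0,0,0,0,0,1,0,0,0,0]
Step 14: delete or at [4, 15] -> counters=[0,0,0,1,0,0,0,1,2,5,0,0,4,1,0,0,0,1,0,0,0,0,0,0,0,1,0,0,0,0]
Step 15: insert bxn at [3, 7] -> counters=[0,0,0,2,0,0,0,2,2,5,0,0,4,1,0,0,0,1,0,0,0,0,0,0,0,1,0,0,0,0]
Final counters=[0,0,0,2,0,0,0,2,2,5,0,0,4,1,0,0,0,1,0,0,0,0,0,0,0,1,0,0,0,0] -> 8 nonzero

Answer: 8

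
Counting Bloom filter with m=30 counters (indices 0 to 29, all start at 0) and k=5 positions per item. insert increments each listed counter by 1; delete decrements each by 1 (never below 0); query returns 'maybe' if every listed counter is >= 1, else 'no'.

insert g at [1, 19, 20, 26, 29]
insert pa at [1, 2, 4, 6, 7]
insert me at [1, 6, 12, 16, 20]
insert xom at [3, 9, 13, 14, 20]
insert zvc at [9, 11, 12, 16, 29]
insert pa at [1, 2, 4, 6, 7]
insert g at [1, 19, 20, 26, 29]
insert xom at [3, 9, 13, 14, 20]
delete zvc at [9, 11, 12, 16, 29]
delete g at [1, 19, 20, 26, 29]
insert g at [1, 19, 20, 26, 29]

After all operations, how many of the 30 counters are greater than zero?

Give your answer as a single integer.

Answer: 15

Derivation:
Step 1: insert g at [1, 19, 20, 26, 29] -> counters=[0,1,0,0,0,0,0,0,0,0,0,0,0,0,0,0,0,0,0,1,1,0,0,0,0,0,1,0,0,1]
Step 2: insert pa at [1, 2, 4, 6, 7] -> counters=[0,2,1,0,1,0,1,1,0,0,0,0,0,0,0,0,0,0,0,1,1,0,0,0,0,0,1,0,0,1]
Step 3: insert me at [1, 6, 12, 16, 20] -> counters=[0,3,1,0,1,0,2,1,0,0,0,0,1,0,0,0,1,0,0,1,2,0,0,0,0,0,1,0,0,1]
Step 4: insert xom at [3, 9, 13, 14, 20] -> counters=[0,3,1,1,1,0,2,1,0,1,0,0,1,1,1,0,1,0,0,1,3,0,0,0,0,0,1,0,0,1]
Step 5: insert zvc at [9, 11, 12, 16, 29] -> counters=[0,3,1,1,1,0,2,1,0,2,0,1,2,1,1,0,2,0,0,1,3,0,0,0,0,0,1,0,0,2]
Step 6: insert pa at [1, 2, 4, 6, 7] -> counters=[0,4,2,1,2,0,3,2,0,2,0,1,2,1,1,0,2,0,0,1,3,0,0,0,0,0,1,0,0,2]
Step 7: insert g at [1, 19, 20, 26, 29] -> counters=[0,5,2,1,2,0,3,2,0,2,0,1,2,1,1,0,2,0,0,2,4,0,0,0,0,0,2,0,0,3]
Step 8: insert xom at [3, 9, 13, 14, 20] -> counters=[0,5,2,2,2,0,3,2,0,3,0,1,2,2,2,0,2,0,0,2,5,0,0,0,0,0,2,0,0,3]
Step 9: delete zvc at [9, 11, 12, 16, 29] -> counters=[0,5,2,2,2,0,3,2,0,2,0,0,1,2,2,0,1,0,0,2,5,0,0,0,0,0,2,0,0,2]
Step 10: delete g at [1, 19, 20, 26, 29] -> counters=[0,4,2,2,2,0,3,2,0,2,0,0,1,2,2,0,1,0,0,1,4,0,0,0,0,0,1,0,0,1]
Step 11: insert g at [1, 19, 20, 26, 29] -> counters=[0,5,2,2,2,0,3,2,0,2,0,0,1,2,2,0,1,0,0,2,5,0,0,0,0,0,2,0,0,2]
Final counters=[0,5,2,2,2,0,3,2,0,2,0,0,1,2,2,0,1,0,0,2,5,0,0,0,0,0,2,0,0,2] -> 15 nonzero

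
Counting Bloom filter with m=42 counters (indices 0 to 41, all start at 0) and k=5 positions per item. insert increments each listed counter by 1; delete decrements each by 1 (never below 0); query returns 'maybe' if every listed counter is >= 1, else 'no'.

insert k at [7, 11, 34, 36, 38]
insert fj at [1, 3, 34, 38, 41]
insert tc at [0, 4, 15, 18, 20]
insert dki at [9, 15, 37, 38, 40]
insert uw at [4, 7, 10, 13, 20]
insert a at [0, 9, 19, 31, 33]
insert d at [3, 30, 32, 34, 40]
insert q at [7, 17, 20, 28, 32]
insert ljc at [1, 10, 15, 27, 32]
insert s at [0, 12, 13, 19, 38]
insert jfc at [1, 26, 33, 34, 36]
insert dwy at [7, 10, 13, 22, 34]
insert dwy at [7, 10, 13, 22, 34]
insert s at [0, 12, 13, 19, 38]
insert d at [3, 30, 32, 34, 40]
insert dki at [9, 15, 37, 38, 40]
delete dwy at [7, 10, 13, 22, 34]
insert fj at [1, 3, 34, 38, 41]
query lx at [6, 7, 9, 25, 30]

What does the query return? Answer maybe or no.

Answer: no

Derivation:
Step 1: insert k at [7, 11, 34, 36, 38] -> counters=[0,0,0,0,0,0,0,1,0,0,0,1,0,0,0,0,0,0,0,0,0,0,0,0,0,0,0,0,0,0,0,0,0,0,1,0,1,0,1,0,0,0]
Step 2: insert fj at [1, 3, 34, 38, 41] -> counters=[0,1,0,1,0,0,0,1,0,0,0,1,0,0,0,0,0,0,0,0,0,0,0,0,0,0,0,0,0,0,0,0,0,0,2,0,1,0,2,0,0,1]
Step 3: insert tc at [0, 4, 15, 18, 20] -> counters=[1,1,0,1,1,0,0,1,0,0,0,1,0,0,0,1,0,0,1,0,1,0,0,0,0,0,0,0,0,0,0,0,0,0,2,0,1,0,2,0,0,1]
Step 4: insert dki at [9, 15, 37, 38, 40] -> counters=[1,1,0,1,1,0,0,1,0,1,0,1,0,0,0,2,0,0,1,0,1,0,0,0,0,0,0,0,0,0,0,0,0,0,2,0,1,1,3,0,1,1]
Step 5: insert uw at [4, 7, 10, 13, 20] -> counters=[1,1,0,1,2,0,0,2,0,1,1,1,0,1,0,2,0,0,1,0,2,0,0,0,0,0,0,0,0,0,0,0,0,0,2,0,1,1,3,0,1,1]
Step 6: insert a at [0, 9, 19, 31, 33] -> counters=[2,1,0,1,2,0,0,2,0,2,1,1,0,1,0,2,0,0,1,1,2,0,0,0,0,0,0,0,0,0,0,1,0,1,2,0,1,1,3,0,1,1]
Step 7: insert d at [3, 30, 32, 34, 40] -> counters=[2,1,0,2,2,0,0,2,0,2,1,1,0,1,0,2,0,0,1,1,2,0,0,0,0,0,0,0,0,0,1,1,1,1,3,0,1,1,3,0,2,1]
Step 8: insert q at [7, 17, 20, 28, 32] -> counters=[2,1,0,2,2,0,0,3,0,2,1,1,0,1,0,2,0,1,1,1,3,0,0,0,0,0,0,0,1,0,1,1,2,1,3,0,1,1,3,0,2,1]
Step 9: insert ljc at [1, 10, 15, 27, 32] -> counters=[2,2,0,2,2,0,0,3,0,2,2,1,0,1,0,3,0,1,1,1,3,0,0,0,0,0,0,1,1,0,1,1,3,1,3,0,1,1,3,0,2,1]
Step 10: insert s at [0, 12, 13, 19, 38] -> counters=[3,2,0,2,2,0,0,3,0,2,2,1,1,2,0,3,0,1,1,2,3,0,0,0,0,0,0,1,1,0,1,1,3,1,3,0,1,1,4,0,2,1]
Step 11: insert jfc at [1, 26, 33, 34, 36] -> counters=[3,3,0,2,2,0,0,3,0,2,2,1,1,2,0,3,0,1,1,2,3,0,0,0,0,0,1,1,1,0,1,1,3,2,4,0,2,1,4,0,2,1]
Step 12: insert dwy at [7, 10, 13, 22, 34] -> counters=[3,3,0,2,2,0,0,4,0,2,3,1,1,3,0,3,0,1,1,2,3,0,1,0,0,0,1,1,1,0,1,1,3,2,5,0,2,1,4,0,2,1]
Step 13: insert dwy at [7, 10, 13, 22, 34] -> counters=[3,3,0,2,2,0,0,5,0,2,4,1,1,4,0,3,0,1,1,2,3,0,2,0,0,0,1,1,1,0,1,1,3,2,6,0,2,1,4,0,2,1]
Step 14: insert s at [0, 12, 13, 19, 38] -> counters=[4,3,0,2,2,0,0,5,0,2,4,1,2,5,0,3,0,1,1,3,3,0,2,0,0,0,1,1,1,0,1,1,3,2,6,0,2,1,5,0,2,1]
Step 15: insert d at [3, 30, 32, 34, 40] -> counters=[4,3,0,3,2,0,0,5,0,2,4,1,2,5,0,3,0,1,1,3,3,0,2,0,0,0,1,1,1,0,2,1,4,2,7,0,2,1,5,0,3,1]
Step 16: insert dki at [9, 15, 37, 38, 40] -> counters=[4,3,0,3,2,0,0,5,0,3,4,1,2,5,0,4,0,1,1,3,3,0,2,0,0,0,1,1,1,0,2,1,4,2,7,0,2,2,6,0,4,1]
Step 17: delete dwy at [7, 10, 13, 22, 34] -> counters=[4,3,0,3,2,0,0,4,0,3,3,1,2,4,0,4,0,1,1,3,3,0,1,0,0,0,1,1,1,0,2,1,4,2,6,0,2,2,6,0,4,1]
Step 18: insert fj at [1, 3, 34, 38, 41] -> counters=[4,4,0,4,2,0,0,4,0,3,3,1,2,4,0,4,0,1,1,3,3,0,1,0,0,0,1,1,1,0,2,1,4,2,7,0,2,2,7,0,4,2]
Query lx: check counters[6]=0 counters[7]=4 counters[9]=3 counters[25]=0 counters[30]=2 -> no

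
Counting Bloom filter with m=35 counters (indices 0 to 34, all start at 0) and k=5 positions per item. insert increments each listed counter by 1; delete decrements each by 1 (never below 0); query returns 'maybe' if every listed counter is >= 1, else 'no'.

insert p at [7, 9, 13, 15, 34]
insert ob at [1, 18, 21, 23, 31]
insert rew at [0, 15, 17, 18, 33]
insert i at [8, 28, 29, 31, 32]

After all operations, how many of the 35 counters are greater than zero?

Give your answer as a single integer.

Step 1: insert p at [7, 9, 13, 15, 34] -> counters=[0,0,0,0,0,0,0,1,0,1,0,0,0,1,0,1,0,0,0,0,0,0,0,0,0,0,0,0,0,0,0,0,0,0,1]
Step 2: insert ob at [1, 18, 21, 23, 31] -> counters=[0,1,0,0,0,0,0,1,0,1,0,0,0,1,0,1,0,0,1,0,0,1,0,1,0,0,0,0,0,0,0,1,0,0,1]
Step 3: insert rew at [0, 15, 17, 18, 33] -> counters=[1,1,0,0,0,0,0,1,0,1,0,0,0,1,0,2,0,1,2,0,0,1,0,1,0,0,0,0,0,0,0,1,0,1,1]
Step 4: insert i at [8, 28, 29, 31, 32] -> counters=[1,1,0,0,0,0,0,1,1,1,0,0,0,1,0,2,0,1,2,0,0,1,0,1,0,0,0,0,1,1,0,2,1,1,1]
Final counters=[1,1,0,0,0,0,0,1,1,1,0,0,0,1,0,2,0,1,2,0,0,1,0,1,0,0,0,0,1,1,0,2,1,1,1] -> 17 nonzero

Answer: 17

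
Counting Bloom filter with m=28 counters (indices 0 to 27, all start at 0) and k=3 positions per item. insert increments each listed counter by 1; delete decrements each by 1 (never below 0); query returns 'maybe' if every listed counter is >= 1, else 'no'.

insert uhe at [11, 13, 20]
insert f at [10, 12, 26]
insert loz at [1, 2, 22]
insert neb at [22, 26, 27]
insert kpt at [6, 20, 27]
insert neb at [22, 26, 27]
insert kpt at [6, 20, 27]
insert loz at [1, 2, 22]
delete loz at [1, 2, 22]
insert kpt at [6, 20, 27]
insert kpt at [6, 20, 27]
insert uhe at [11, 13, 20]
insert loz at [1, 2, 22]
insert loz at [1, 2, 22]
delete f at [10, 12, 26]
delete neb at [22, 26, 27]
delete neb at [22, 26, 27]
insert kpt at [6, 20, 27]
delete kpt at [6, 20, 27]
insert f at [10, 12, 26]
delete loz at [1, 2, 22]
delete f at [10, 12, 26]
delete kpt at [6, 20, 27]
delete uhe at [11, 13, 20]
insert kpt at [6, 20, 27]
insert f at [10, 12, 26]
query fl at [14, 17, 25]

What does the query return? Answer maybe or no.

Answer: no

Derivation:
Step 1: insert uhe at [11, 13, 20] -> counters=[0,0,0,0,0,0,0,0,0,0,0,1,0,1,0,0,0,0,0,0,1,0,0,0,0,0,0,0]
Step 2: insert f at [10, 12, 26] -> counters=[0,0,0,0,0,0,0,0,0,0,1,1,1,1,0,0,0,0,0,0,1,0,0,0,0,0,1,0]
Step 3: insert loz at [1, 2, 22] -> counters=[0,1,1,0,0,0,0,0,0,0,1,1,1,1,0,0,0,0,0,0,1,0,1,0,0,0,1,0]
Step 4: insert neb at [22, 26, 27] -> counters=[0,1,1,0,0,0,0,0,0,0,1,1,1,1,0,0,0,0,0,0,1,0,2,0,0,0,2,1]
Step 5: insert kpt at [6, 20, 27] -> counters=[0,1,1,0,0,0,1,0,0,0,1,1,1,1,0,0,0,0,0,0,2,0,2,0,0,0,2,2]
Step 6: insert neb at [22, 26, 27] -> counters=[0,1,1,0,0,0,1,0,0,0,1,1,1,1,0,0,0,0,0,0,2,0,3,0,0,0,3,3]
Step 7: insert kpt at [6, 20, 27] -> counters=[0,1,1,0,0,0,2,0,0,0,1,1,1,1,0,0,0,0,0,0,3,0,3,0,0,0,3,4]
Step 8: insert loz at [1, 2, 22] -> counters=[0,2,2,0,0,0,2,0,0,0,1,1,1,1,0,0,0,0,0,0,3,0,4,0,0,0,3,4]
Step 9: delete loz at [1, 2, 22] -> counters=[0,1,1,0,0,0,2,0,0,0,1,1,1,1,0,0,0,0,0,0,3,0,3,0,0,0,3,4]
Step 10: insert kpt at [6, 20, 27] -> counters=[0,1,1,0,0,0,3,0,0,0,1,1,1,1,0,0,0,0,0,0,4,0,3,0,0,0,3,5]
Step 11: insert kpt at [6, 20, 27] -> counters=[0,1,1,0,0,0,4,0,0,0,1,1,1,1,0,0,0,0,0,0,5,0,3,0,0,0,3,6]
Step 12: insert uhe at [11, 13, 20] -> counters=[0,1,1,0,0,0,4,0,0,0,1,2,1,2,0,0,0,0,0,0,6,0,3,0,0,0,3,6]
Step 13: insert loz at [1, 2, 22] -> counters=[0,2,2,0,0,0,4,0,0,0,1,2,1,2,0,0,0,0,0,0,6,0,4,0,0,0,3,6]
Step 14: insert loz at [1, 2, 22] -> counters=[0,3,3,0,0,0,4,0,0,0,1,2,1,2,0,0,0,0,0,0,6,0,5,0,0,0,3,6]
Step 15: delete f at [10, 12, 26] -> counters=[0,3,3,0,0,0,4,0,0,0,0,2,0,2,0,0,0,0,0,0,6,0,5,0,0,0,2,6]
Step 16: delete neb at [22, 26, 27] -> counters=[0,3,3,0,0,0,4,0,0,0,0,2,0,2,0,0,0,0,0,0,6,0,4,0,0,0,1,5]
Step 17: delete neb at [22, 26, 27] -> counters=[0,3,3,0,0,0,4,0,0,0,0,2,0,2,0,0,0,0,0,0,6,0,3,0,0,0,0,4]
Step 18: insert kpt at [6, 20, 27] -> counters=[0,3,3,0,0,0,5,0,0,0,0,2,0,2,0,0,0,0,0,0,7,0,3,0,0,0,0,5]
Step 19: delete kpt at [6, 20, 27] -> counters=[0,3,3,0,0,0,4,0,0,0,0,2,0,2,0,0,0,0,0,0,6,0,3,0,0,0,0,4]
Step 20: insert f at [10, 12, 26] -> counters=[0,3,3,0,0,0,4,0,0,0,1,2,1,2,0,0,0,0,0,0,6,0,3,0,0,0,1,4]
Step 21: delete loz at [1, 2, 22] -> counters=[0,2,2,0,0,0,4,0,0,0,1,2,1,2,0,0,0,0,0,0,6,0,2,0,0,0,1,4]
Step 22: delete f at [10, 12, 26] -> counters=[0,2,2,0,0,0,4,0,0,0,0,2,0,2,0,0,0,0,0,0,6,0,2,0,0,0,0,4]
Step 23: delete kpt at [6, 20, 27] -> counters=[0,2,2,0,0,0,3,0,0,0,0,2,0,2,0,0,0,0,0,0,5,0,2,0,0,0,0,3]
Step 24: delete uhe at [11, 13, 20] -> counters=[0,2,2,0,0,0,3,0,0,0,0,1,0,1,0,0,0,0,0,0,4,0,2,0,0,0,0,3]
Step 25: insert kpt at [6, 20, 27] -> counters=[0,2,2,0,0,0,4,0,0,0,0,1,0,1,0,0,0,0,0,0,5,0,2,0,0,0,0,4]
Step 26: insert f at [10, 12, 26] -> counters=[0,2,2,0,0,0,4,0,0,0,1,1,1,1,0,0,0,0,0,0,5,0,2,0,0,0,1,4]
Query fl: check counters[14]=0 counters[17]=0 counters[25]=0 -> no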